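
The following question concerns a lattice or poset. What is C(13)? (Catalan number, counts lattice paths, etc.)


C(n) = C(2n, n) / (n+1).
C(26, 13) = 10400600
C(13) = 10400600 / 14 = 742900


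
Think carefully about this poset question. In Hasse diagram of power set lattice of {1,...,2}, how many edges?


A cover relation a -< b holds when a < b with no c strictly between.
Cover relations:
  {} -< {1}
  {} -< {2}
  {1} -< {1,2}
  {2} -< {1,2}
Total: 4


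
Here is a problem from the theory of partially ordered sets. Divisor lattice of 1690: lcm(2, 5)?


Join=lcm.
gcd(2,5)=1
lcm=10


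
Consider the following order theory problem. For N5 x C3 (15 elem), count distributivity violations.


Distributive law: a ^ (b v c) = (a ^ b) v (a ^ c).
Check all 15^3 = 3375 ordered triples (a,b,c).
  e.g. a=(b,0), b=(a,0), c=(c,0): lhs=(b,0) != rhs=(a,0)
  e.g. a=(b,0), b=(a,0), c=(c,1): lhs=(b,0) != rhs=(a,0)
Total violating triples: 54


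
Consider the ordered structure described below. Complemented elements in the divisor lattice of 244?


An element a is complemented if some b has a meet b = bottom, a join b = top.
a is complemented iff gcd(a, n/a)=1, i.e. a is a unitary divisor of 244.
Complemented elements: 1, 4, 61, 244
Count: 4


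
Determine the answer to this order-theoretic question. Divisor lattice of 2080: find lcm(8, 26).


In a divisor lattice, join = lcm (least common multiple).
gcd(8,26) = 2
lcm(8,26) = 8*26/gcd = 208/2 = 104


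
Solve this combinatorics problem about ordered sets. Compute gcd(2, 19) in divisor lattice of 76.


In a divisor lattice, meet = gcd (greatest common divisor).
By Euclidean algorithm or factoring: gcd(2,19) = 1


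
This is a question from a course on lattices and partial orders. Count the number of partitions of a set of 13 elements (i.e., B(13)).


B(n) = number of set partitions of an n-element set.
B(n) satisfies the recurrence: B(n+1) = sum_k C(n,k)*B(k).
B(13) = 27644437


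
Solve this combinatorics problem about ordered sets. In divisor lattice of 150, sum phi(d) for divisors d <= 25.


Divisors of 150 up to 25: [1, 2, 3, 5, 6, 10, 15, 25]
phi values: [1, 1, 2, 4, 2, 4, 8, 20]
Sum = 42


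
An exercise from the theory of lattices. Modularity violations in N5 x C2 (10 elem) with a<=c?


Modular law: if a <= c then a v (b ^ c) = (a v b) ^ c.
Check all triples (a,b,c) with a <= c among 10 elements.
  e.g. a=(a,0), b=(c,0), c=(b,0): lhs=(a,0) != rhs=(b,0)
  e.g. a=(a,0), b=(c,1), c=(b,0): lhs=(a,0) != rhs=(b,0)
Total violating triples: 6


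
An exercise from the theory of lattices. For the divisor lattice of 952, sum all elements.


sigma(n) = sum of divisors.
Divisors of 952: [1, 2, 4, 7, 8, 14, 17, 28, 34, 56, 68, 119, 136, 238, 476, 952]
Sum = 2160


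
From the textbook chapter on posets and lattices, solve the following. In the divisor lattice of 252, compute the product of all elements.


Divisors of 252: [1, 2, 3, 4, 6, 7, 9, 12, 14, 18, 21, 28, 36, 42, 63, 84, 126, 252]
Product = n^(d(n)/2) = 252^(18/2)
Product = 4098310578334288576512


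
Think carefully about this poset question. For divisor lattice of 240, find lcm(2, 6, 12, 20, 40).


In a divisor lattice, join = lcm (least common multiple).
Compute lcm iteratively: start with first element, then lcm(current, next).
Elements: [2, 6, 12, 20, 40]
lcm(2,6) = 6
lcm(6,12) = 12
lcm(12,20) = 60
lcm(60,40) = 120
Final lcm = 120


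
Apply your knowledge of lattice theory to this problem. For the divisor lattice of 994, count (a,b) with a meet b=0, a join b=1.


Complement pair (a,b): a meet b = bottom, a join b = top.
Here: gcd(a,b)=1 and lcm(a,b)=994, i.e. a*b=994 with a,b coprime.
Pairs found: (1,994), (2,497), (7,142), (14,71), ... (4 more)
Total ordered pairs: 8


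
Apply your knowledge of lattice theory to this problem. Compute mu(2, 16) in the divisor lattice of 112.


In a divisor lattice, mu(a,b) = mu(b/a) where mu is the classical Mobius function.
b/a = 16/2 = 8
Prime factorization of 8: primes [2]
8 is not squarefree, so mu(8) = 0


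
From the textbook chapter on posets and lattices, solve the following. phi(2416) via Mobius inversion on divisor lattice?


phi(n) = n * prod_{p|n} (1 - 1/p).
Prime divisors of 2416: [2, 151]
phi(2416) = 2416 * (1 - 1/2) * (1 - 1/151)
phi(2416) = 1200


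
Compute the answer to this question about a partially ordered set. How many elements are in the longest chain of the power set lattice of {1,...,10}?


A chain is a totally ordered subset; we count the number of elements in a maximum chain.
Compute, for each element x, the size of the longest chain ending at x:
  {}: 1
  {1}: 2
  {2}: 2
  {3}: 2
  {4}: 2
  {5}: 2
  ...
A maximum chain: {} < {1} < {1,2} < {1,2,3} < {1,2,3,4} < {1,2,3,4,5} < {1,2,3,4,5,6} < {1,2,3,4,5,6,7} < {1,2,3,4,5,6,7,8} < {1,2,3,4,5,6,7,8,9} < {1,2,3,4,5,6,7,8,9,10}
Number of elements in the longest chain: 11


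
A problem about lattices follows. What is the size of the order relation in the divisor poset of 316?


The order relation is {(a,b) : a <= b}, reflexive so it includes (a,a).
Examples: (1,1), (1,158), (1,2), (1,316), (1,4), ...
Total ordered pairs: 18


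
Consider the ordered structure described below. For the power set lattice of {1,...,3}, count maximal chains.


A maximal chain goes from the minimum element to a maximal element via cover relations.
Counting all min-to-max paths in the cover graph.
Total maximal chains: 6


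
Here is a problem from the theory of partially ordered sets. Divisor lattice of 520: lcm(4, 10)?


Join=lcm.
gcd(4,10)=2
lcm=20


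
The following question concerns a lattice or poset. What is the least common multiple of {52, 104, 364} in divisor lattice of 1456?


In a divisor lattice, join = lcm (least common multiple).
Compute lcm iteratively: start with first element, then lcm(current, next).
Elements: [52, 104, 364]
lcm(52,104) = 104
lcm(104,364) = 728
Final lcm = 728


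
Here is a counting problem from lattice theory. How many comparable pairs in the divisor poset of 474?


A comparable pair {a,b} has a < b or b < a in the order.
Count unordered pairs where one element is strictly below the other.
Examples: {1,2}, {1,3}, {1,6}, {1,79}, ...
Total comparable pairs: 19


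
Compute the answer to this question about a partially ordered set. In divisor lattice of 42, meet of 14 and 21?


In a divisor lattice, meet = gcd (greatest common divisor).
By Euclidean algorithm or factoring: gcd(14,21) = 7


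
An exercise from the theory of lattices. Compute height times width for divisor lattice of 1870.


Height = length of longest chain minus 1; width = size of largest antichain.
A maximum chain: 1 | 17 | 187 | 935 | 1870  (height 4).
A maximum antichain: {10, 22, 34, 55, 85, 187}  (width 6).
Product = 4 * 6 = 24


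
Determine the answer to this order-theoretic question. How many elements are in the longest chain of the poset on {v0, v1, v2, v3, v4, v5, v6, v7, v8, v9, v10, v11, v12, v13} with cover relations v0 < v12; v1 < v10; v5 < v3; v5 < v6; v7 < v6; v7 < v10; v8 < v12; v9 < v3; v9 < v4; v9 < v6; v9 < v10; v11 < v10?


A chain is a totally ordered subset; we count the number of elements in a maximum chain.
Compute, for each element x, the size of the longest chain ending at x:
  v0: 1
  v1: 1
  v2: 1
  v5: 1
  v7: 1
  v8: 1
  ...
A maximum chain: v5 < v3
Number of elements in the longest chain: 2


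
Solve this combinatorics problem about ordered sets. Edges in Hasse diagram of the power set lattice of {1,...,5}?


A cover relation a -< b holds when a < b with no c strictly between.
Cover relations:
  {} -< {1}
  {} -< {2}
  {} -< {3}
  {} -< {4}
  {} -< {5}
  {1} -< {1,2}
  {1} -< {1,3}
  {1} -< {1,4}
  ...72 more
Total: 80


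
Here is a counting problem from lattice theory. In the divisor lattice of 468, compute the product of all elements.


Divisors of 468: [1, 2, 3, 4, 6, 9, 12, 13, 18, 26, 36, 39, 52, 78, 117, 156, 234, 468]
Product = n^(d(n)/2) = 468^(18/2)
Product = 1076992496812124640903168


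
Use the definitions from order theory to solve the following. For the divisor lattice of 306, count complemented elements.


An element a is complemented if some b has a meet b = bottom, a join b = top.
a is complemented iff gcd(a, n/a)=1, i.e. a is a unitary divisor of 306.
Complemented elements: 1, 2, 9, 17, 18, 34, ... (2 more)
Count: 8


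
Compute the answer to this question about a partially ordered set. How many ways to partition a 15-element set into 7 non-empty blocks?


S(n,k) = k*S(n-1,k) + S(n-1,k-1).
S(14,7) = 49329280, S(14,6) = 63436373
S(15,7) = 7*49329280 + 63436373 = 345304960 + 63436373
S(15,7) = 408741333


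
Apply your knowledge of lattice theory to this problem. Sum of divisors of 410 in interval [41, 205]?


Interval [41,205] in divisors of 410: [41, 205]
Sum = 246


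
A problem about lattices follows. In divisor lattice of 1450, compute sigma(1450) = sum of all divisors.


sigma(n) = sum of divisors.
Divisors of 1450: [1, 2, 5, 10, 25, 29, 50, 58, 145, 290, 725, 1450]
Sum = 2790


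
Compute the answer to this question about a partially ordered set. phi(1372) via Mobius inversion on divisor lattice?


phi(n) = n * prod_{p|n} (1 - 1/p).
Prime divisors of 1372: [2, 7]
phi(1372) = 1372 * (1 - 1/2) * (1 - 1/7)
phi(1372) = 588


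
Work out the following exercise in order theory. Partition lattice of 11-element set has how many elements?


B(n) = number of set partitions of an n-element set.
B(n) satisfies the recurrence: B(n+1) = sum_k C(n,k)*B(k).
B(11) = 678570


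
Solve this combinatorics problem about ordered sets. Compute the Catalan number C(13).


C(n) = C(2n, n) / (n+1).
C(26, 13) = 10400600
C(13) = 10400600 / 14 = 742900


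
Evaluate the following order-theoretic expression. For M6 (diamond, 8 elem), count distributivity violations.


Distributive law: a ^ (b v c) = (a ^ b) v (a ^ c).
Check all 8^3 = 512 ordered triples (a,b,c).
  e.g. a=a1, b=a2, c=a3: lhs=a1 != rhs=0
  e.g. a=a1, b=a2, c=a4: lhs=a1 != rhs=0
Total violating triples: 120


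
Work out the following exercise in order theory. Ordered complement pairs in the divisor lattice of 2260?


Complement pair (a,b): a meet b = bottom, a join b = top.
Here: gcd(a,b)=1 and lcm(a,b)=2260, i.e. a*b=2260 with a,b coprime.
Pairs found: (1,2260), (4,565), (5,452), (20,113), ... (4 more)
Total ordered pairs: 8


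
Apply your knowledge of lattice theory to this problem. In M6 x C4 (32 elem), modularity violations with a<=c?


Modular law: if a <= c then a v (b ^ c) = (a v b) ^ c.
Check all triples (a,b,c) with a <= c among 32 elements.
This lattice is modular (diamonds M_m and their chain-products are modular).
Total violating triples: 0


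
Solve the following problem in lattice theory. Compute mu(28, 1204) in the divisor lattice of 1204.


In a divisor lattice, mu(a,b) = mu(b/a) where mu is the classical Mobius function.
b/a = 1204/28 = 43
Prime factorization of 43: primes [43]
43 is squarefree with 1 prime factor(s), so mu(43) = (-1)^1 = -1


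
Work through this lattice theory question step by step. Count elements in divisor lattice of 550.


Divisors of 550: [1, 2, 5, 10, 11, 22, 25, 50, 55, 110, 275, 550]
Count: 12


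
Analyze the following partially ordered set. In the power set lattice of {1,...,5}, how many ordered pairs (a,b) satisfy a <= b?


The order relation is {(a,b) : a <= b}, reflexive so it includes (a,a).
Examples: ({},{}), ({},{1,2}), ({},{1,2,3}), ({},{1,2,3,4}), ({},{1,2,3,4,5}), ...
Total ordered pairs: 243


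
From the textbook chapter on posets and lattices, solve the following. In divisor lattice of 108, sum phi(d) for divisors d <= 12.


Divisors of 108 up to 12: [1, 2, 3, 4, 6, 9, 12]
phi values: [1, 1, 2, 2, 2, 6, 4]
Sum = 18


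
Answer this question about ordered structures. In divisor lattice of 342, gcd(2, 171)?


Meet=gcd.
gcd(2,171)=1


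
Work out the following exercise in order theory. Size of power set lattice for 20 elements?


Power set = 2^n.
2^20 = 1048576


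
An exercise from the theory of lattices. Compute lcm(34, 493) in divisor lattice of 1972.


In a divisor lattice, join = lcm (least common multiple).
gcd(34,493) = 17
lcm(34,493) = 34*493/gcd = 16762/17 = 986


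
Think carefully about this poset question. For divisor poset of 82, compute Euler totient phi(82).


phi(n) = n * prod_{p|n} (1 - 1/p).
Prime divisors of 82: [2, 41]
phi(82) = 82 * (1 - 1/2) * (1 - 1/41)
phi(82) = 40


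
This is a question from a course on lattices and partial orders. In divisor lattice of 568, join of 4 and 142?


In a divisor lattice, join = lcm (least common multiple).
gcd(4,142) = 2
lcm(4,142) = 4*142/gcd = 568/2 = 284


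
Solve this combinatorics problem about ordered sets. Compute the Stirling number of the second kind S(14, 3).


S(n,k) = k*S(n-1,k) + S(n-1,k-1).
S(13,3) = 261625, S(13,2) = 4095
S(14,3) = 3*261625 + 4095 = 784875 + 4095
S(14,3) = 788970


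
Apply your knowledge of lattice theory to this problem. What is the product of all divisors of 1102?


Divisors of 1102: [1, 2, 19, 29, 38, 58, 551, 1102]
Product = n^(d(n)/2) = 1102^(8/2)
Product = 1474777075216


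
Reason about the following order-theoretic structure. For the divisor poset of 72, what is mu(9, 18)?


In a divisor lattice, mu(a,b) = mu(b/a) where mu is the classical Mobius function.
b/a = 18/9 = 2
Prime factorization of 2: primes [2]
2 is squarefree with 1 prime factor(s), so mu(2) = (-1)^1 = -1


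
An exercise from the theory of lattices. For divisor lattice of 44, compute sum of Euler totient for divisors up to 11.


Divisors of 44 up to 11: [1, 2, 4, 11]
phi values: [1, 1, 2, 10]
Sum = 14


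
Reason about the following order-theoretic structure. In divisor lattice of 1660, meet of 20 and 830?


In a divisor lattice, meet = gcd (greatest common divisor).
By Euclidean algorithm or factoring: gcd(20,830) = 10


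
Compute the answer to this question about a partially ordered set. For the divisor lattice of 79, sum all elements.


sigma(n) = sum of divisors.
Divisors of 79: [1, 79]
Sum = 80


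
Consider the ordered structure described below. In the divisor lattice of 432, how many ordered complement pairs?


Complement pair (a,b): a meet b = bottom, a join b = top.
Here: gcd(a,b)=1 and lcm(a,b)=432, i.e. a*b=432 with a,b coprime.
Pairs found: (1,432), (16,27), (27,16), (432,1)
Total ordered pairs: 4


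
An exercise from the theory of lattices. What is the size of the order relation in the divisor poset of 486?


The order relation is {(a,b) : a <= b}, reflexive so it includes (a,a).
Examples: (1,1), (1,162), (1,18), (1,2), (1,243), ...
Total ordered pairs: 63


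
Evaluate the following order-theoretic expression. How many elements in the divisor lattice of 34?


Divisors of 34: [1, 2, 17, 34]
Count: 4


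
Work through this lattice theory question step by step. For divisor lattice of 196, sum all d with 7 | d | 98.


Interval [7,98] in divisors of 196: [7, 14, 49, 98]
Sum = 168


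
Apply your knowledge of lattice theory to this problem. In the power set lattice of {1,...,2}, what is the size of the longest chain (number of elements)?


A chain is a totally ordered subset; we count the number of elements in a maximum chain.
Compute, for each element x, the size of the longest chain ending at x:
  {}: 1
  {1}: 2
  {2}: 2
  {1,2}: 3
A maximum chain: {} < {1} < {1,2}
Number of elements in the longest chain: 3


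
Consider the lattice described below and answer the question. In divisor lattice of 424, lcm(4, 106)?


Join=lcm.
gcd(4,106)=2
lcm=212


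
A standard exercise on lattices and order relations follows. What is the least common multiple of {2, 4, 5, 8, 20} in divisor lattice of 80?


In a divisor lattice, join = lcm (least common multiple).
Compute lcm iteratively: start with first element, then lcm(current, next).
Elements: [2, 4, 5, 8, 20]
lcm(2,4) = 4
lcm(4,5) = 20
lcm(20,8) = 40
lcm(40,20) = 40
Final lcm = 40


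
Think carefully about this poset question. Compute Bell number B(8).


B(n) = number of set partitions of an n-element set.
B(n) satisfies the recurrence: B(n+1) = sum_k C(n,k)*B(k).
B(8) = 4140


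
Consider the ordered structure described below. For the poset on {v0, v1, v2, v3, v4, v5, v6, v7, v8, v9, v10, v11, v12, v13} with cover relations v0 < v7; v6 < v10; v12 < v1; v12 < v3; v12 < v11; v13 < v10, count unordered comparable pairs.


A comparable pair {a,b} has a < b or b < a in the order.
Count unordered pairs where one element is strictly below the other.
Examples: {v0,v7}, {v1,v12}, {v3,v12}, {v6,v10}, ...
Total comparable pairs: 6


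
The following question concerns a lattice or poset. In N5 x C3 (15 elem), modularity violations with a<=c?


Modular law: if a <= c then a v (b ^ c) = (a v b) ^ c.
Check all triples (a,b,c) with a <= c among 15 elements.
  e.g. a=(a,0), b=(c,0), c=(b,0): lhs=(a,0) != rhs=(b,0)
  e.g. a=(a,0), b=(c,1), c=(b,0): lhs=(a,0) != rhs=(b,0)
Total violating triples: 18


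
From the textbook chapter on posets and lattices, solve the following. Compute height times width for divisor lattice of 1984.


Height = length of longest chain minus 1; width = size of largest antichain.
A maximum chain: 1 | 31 | 62 | 124 | 248 | 496 | 992 | 1984  (height 7).
A maximum antichain: {2, 31}  (width 2).
Product = 7 * 2 = 14


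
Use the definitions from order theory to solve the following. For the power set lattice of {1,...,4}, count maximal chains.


A maximal chain goes from the minimum element to a maximal element via cover relations.
Counting all min-to-max paths in the cover graph.
Total maximal chains: 24


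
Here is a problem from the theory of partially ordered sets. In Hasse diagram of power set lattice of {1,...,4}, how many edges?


A cover relation a -< b holds when a < b with no c strictly between.
Cover relations:
  {} -< {1}
  {} -< {2}
  {} -< {3}
  {} -< {4}
  {1} -< {1,2}
  {1} -< {1,3}
  {1} -< {1,4}
  {2} -< {1,2}
  ...24 more
Total: 32


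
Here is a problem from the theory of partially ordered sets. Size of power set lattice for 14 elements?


Power set = 2^n.
2^14 = 16384


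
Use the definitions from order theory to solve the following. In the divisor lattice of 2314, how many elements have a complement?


An element a is complemented if some b has a meet b = bottom, a join b = top.
a is complemented iff gcd(a, n/a)=1, i.e. a is a unitary divisor of 2314.
Complemented elements: 1, 2, 13, 26, 89, 178, ... (2 more)
Count: 8


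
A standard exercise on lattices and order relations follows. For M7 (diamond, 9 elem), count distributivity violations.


Distributive law: a ^ (b v c) = (a ^ b) v (a ^ c).
Check all 9^3 = 729 ordered triples (a,b,c).
  e.g. a=a1, b=a2, c=a3: lhs=a1 != rhs=0
  e.g. a=a1, b=a2, c=a4: lhs=a1 != rhs=0
Total violating triples: 210


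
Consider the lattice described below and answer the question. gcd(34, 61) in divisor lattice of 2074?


Meet=gcd.
gcd(34,61)=1


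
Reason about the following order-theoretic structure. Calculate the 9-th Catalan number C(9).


C(n) = C(2n, n) / (n+1).
C(18, 9) = 48620
C(9) = 48620 / 10 = 4862


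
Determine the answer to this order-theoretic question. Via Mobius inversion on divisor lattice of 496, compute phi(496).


phi(n) = n * prod_{p|n} (1 - 1/p).
Prime divisors of 496: [2, 31]
phi(496) = 496 * (1 - 1/2) * (1 - 1/31)
phi(496) = 240


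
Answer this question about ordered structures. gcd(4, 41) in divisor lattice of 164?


Meet=gcd.
gcd(4,41)=1


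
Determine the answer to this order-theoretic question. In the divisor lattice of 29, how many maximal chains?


A maximal chain goes from the minimum element to a maximal element via cover relations.
Counting all min-to-max paths in the cover graph.
Total maximal chains: 1


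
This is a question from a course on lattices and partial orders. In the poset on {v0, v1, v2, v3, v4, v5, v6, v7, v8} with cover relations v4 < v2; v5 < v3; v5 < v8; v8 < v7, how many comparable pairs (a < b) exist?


A comparable pair {a,b} has a < b or b < a in the order.
Count unordered pairs where one element is strictly below the other.
Examples: {v2,v4}, {v3,v5}, {v5,v7}, {v5,v8}, ...
Total comparable pairs: 5


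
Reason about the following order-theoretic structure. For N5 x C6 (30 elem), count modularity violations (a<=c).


Modular law: if a <= c then a v (b ^ c) = (a v b) ^ c.
Check all triples (a,b,c) with a <= c among 30 elements.
  e.g. a=(a,0), b=(c,0), c=(b,0): lhs=(a,0) != rhs=(b,0)
  e.g. a=(a,0), b=(c,1), c=(b,0): lhs=(a,0) != rhs=(b,0)
Total violating triples: 126


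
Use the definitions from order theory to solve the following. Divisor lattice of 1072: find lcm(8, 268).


In a divisor lattice, join = lcm (least common multiple).
gcd(8,268) = 4
lcm(8,268) = 8*268/gcd = 2144/4 = 536


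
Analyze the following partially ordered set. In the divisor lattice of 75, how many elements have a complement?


An element a is complemented if some b has a meet b = bottom, a join b = top.
a is complemented iff gcd(a, n/a)=1, i.e. a is a unitary divisor of 75.
Complemented elements: 1, 3, 25, 75
Count: 4


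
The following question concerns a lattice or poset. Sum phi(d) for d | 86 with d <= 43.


Divisors of 86 up to 43: [1, 2, 43]
phi values: [1, 1, 42]
Sum = 44


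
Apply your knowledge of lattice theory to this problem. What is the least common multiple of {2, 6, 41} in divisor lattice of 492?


In a divisor lattice, join = lcm (least common multiple).
Compute lcm iteratively: start with first element, then lcm(current, next).
Elements: [2, 6, 41]
lcm(2,6) = 6
lcm(6,41) = 246
Final lcm = 246


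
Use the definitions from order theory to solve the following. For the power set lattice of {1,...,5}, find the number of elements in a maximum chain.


A chain is a totally ordered subset; we count the number of elements in a maximum chain.
Compute, for each element x, the size of the longest chain ending at x:
  {}: 1
  {1}: 2
  {2}: 2
  {3}: 2
  {4}: 2
  {5}: 2
  ...
A maximum chain: {} < {1} < {1,2} < {1,2,3} < {1,2,3,4} < {1,2,3,4,5}
Number of elements in the longest chain: 6


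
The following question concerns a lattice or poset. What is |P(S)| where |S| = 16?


Power set = 2^n.
2^16 = 65536


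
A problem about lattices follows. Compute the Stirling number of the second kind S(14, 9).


S(n,k) = k*S(n-1,k) + S(n-1,k-1).
S(13,9) = 359502, S(13,8) = 1899612
S(14,9) = 9*359502 + 1899612 = 3235518 + 1899612
S(14,9) = 5135130


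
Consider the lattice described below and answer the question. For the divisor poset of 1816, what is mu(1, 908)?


In a divisor lattice, mu(a,b) = mu(b/a) where mu is the classical Mobius function.
b/a = 908/1 = 908
Prime factorization of 908: primes [2, 227]
908 is not squarefree, so mu(908) = 0


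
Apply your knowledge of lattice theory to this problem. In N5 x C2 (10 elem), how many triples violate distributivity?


Distributive law: a ^ (b v c) = (a ^ b) v (a ^ c).
Check all 10^3 = 1000 ordered triples (a,b,c).
  e.g. a=(b,0), b=(a,0), c=(c,0): lhs=(b,0) != rhs=(a,0)
  e.g. a=(b,0), b=(a,0), c=(c,1): lhs=(b,0) != rhs=(a,0)
Total violating triples: 16


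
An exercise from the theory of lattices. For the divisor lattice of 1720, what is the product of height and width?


Height = length of longest chain minus 1; width = size of largest antichain.
A maximum chain: 1 | 43 | 215 | 430 | 860 | 1720  (height 5).
A maximum antichain: {4, 10, 86, 215}  (width 4).
Product = 5 * 4 = 20


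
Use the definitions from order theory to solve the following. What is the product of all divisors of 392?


Divisors of 392: [1, 2, 4, 7, 8, 14, 28, 49, 56, 98, 196, 392]
Product = n^(d(n)/2) = 392^(12/2)
Product = 3628410392018944


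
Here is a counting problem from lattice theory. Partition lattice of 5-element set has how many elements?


B(n) = number of set partitions of an n-element set.
B(n) satisfies the recurrence: B(n+1) = sum_k C(n,k)*B(k).
B(5) = 52


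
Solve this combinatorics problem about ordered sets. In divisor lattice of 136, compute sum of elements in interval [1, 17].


Interval [1,17] in divisors of 136: [1, 17]
Sum = 18


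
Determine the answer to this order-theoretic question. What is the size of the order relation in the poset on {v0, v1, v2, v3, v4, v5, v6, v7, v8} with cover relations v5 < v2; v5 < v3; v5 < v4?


The order relation is {(a,b) : a <= b}, reflexive so it includes (a,a).
Examples: (v0,v0), (v1,v1), (v2,v2), (v3,v3), (v4,v4), ...
Total ordered pairs: 12


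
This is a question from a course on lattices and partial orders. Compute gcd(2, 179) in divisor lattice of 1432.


In a divisor lattice, meet = gcd (greatest common divisor).
By Euclidean algorithm or factoring: gcd(2,179) = 1


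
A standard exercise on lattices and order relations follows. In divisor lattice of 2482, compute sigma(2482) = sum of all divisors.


sigma(n) = sum of divisors.
Divisors of 2482: [1, 2, 17, 34, 73, 146, 1241, 2482]
Sum = 3996


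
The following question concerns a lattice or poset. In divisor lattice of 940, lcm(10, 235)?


Join=lcm.
gcd(10,235)=5
lcm=470


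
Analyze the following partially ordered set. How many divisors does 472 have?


Divisors of 472: [1, 2, 4, 8, 59, 118, 236, 472]
Count: 8


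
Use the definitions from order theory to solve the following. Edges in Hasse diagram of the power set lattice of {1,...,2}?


A cover relation a -< b holds when a < b with no c strictly between.
Cover relations:
  {} -< {1}
  {} -< {2}
  {1} -< {1,2}
  {2} -< {1,2}
Total: 4


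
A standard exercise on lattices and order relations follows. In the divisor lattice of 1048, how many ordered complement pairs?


Complement pair (a,b): a meet b = bottom, a join b = top.
Here: gcd(a,b)=1 and lcm(a,b)=1048, i.e. a*b=1048 with a,b coprime.
Pairs found: (1,1048), (8,131), (131,8), (1048,1)
Total ordered pairs: 4


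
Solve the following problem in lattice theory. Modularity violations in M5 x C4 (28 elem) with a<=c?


Modular law: if a <= c then a v (b ^ c) = (a v b) ^ c.
Check all triples (a,b,c) with a <= c among 28 elements.
This lattice is modular (diamonds M_m and their chain-products are modular).
Total violating triples: 0


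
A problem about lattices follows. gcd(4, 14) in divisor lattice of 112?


Meet=gcd.
gcd(4,14)=2


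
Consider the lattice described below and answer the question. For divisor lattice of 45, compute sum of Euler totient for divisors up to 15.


Divisors of 45 up to 15: [1, 3, 5, 9, 15]
phi values: [1, 2, 4, 6, 8]
Sum = 21


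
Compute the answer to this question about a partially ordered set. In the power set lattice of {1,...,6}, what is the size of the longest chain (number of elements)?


A chain is a totally ordered subset; we count the number of elements in a maximum chain.
Compute, for each element x, the size of the longest chain ending at x:
  {}: 1
  {1}: 2
  {2}: 2
  {3}: 2
  {4}: 2
  {5}: 2
  ...
A maximum chain: {} < {1} < {1,2} < {1,2,3} < {1,2,3,4} < {1,2,3,4,5} < {1,2,3,4,5,6}
Number of elements in the longest chain: 7


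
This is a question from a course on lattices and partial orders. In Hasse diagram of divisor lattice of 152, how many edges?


A cover relation a -< b holds when a < b with no c strictly between.
Cover relations:
  1 -< 2
  1 -< 19
  2 -< 4
  2 -< 38
  4 -< 8
  4 -< 76
  8 -< 152
  19 -< 38
  ...2 more
Total: 10


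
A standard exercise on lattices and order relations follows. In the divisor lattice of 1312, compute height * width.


Height = length of longest chain minus 1; width = size of largest antichain.
A maximum chain: 1 | 41 | 82 | 164 | 328 | 656 | 1312  (height 6).
A maximum antichain: {2, 41}  (width 2).
Product = 6 * 2 = 12


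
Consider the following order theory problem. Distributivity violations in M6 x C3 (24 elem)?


Distributive law: a ^ (b v c) = (a ^ b) v (a ^ c).
Check all 24^3 = 13824 ordered triples (a,b,c).
  e.g. a=(a1,0), b=(a2,0), c=(a3,0): lhs=(a1,0) != rhs=(0,0)
  e.g. a=(a1,0), b=(a2,0), c=(a3,1): lhs=(a1,0) != rhs=(0,0)
Total violating triples: 3240


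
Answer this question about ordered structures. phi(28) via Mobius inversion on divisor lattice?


phi(n) = n * prod_{p|n} (1 - 1/p).
Prime divisors of 28: [2, 7]
phi(28) = 28 * (1 - 1/2) * (1 - 1/7)
phi(28) = 12


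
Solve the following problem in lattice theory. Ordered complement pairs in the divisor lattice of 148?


Complement pair (a,b): a meet b = bottom, a join b = top.
Here: gcd(a,b)=1 and lcm(a,b)=148, i.e. a*b=148 with a,b coprime.
Pairs found: (1,148), (4,37), (37,4), (148,1)
Total ordered pairs: 4


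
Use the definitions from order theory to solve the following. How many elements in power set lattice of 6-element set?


Power set = 2^n.
2^6 = 64


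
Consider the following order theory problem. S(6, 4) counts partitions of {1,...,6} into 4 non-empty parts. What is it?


S(n,k) = k*S(n-1,k) + S(n-1,k-1).
S(5,4) = 10, S(5,3) = 25
S(6,4) = 4*10 + 25 = 40 + 25
S(6,4) = 65


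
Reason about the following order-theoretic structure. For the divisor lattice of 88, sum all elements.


sigma(n) = sum of divisors.
Divisors of 88: [1, 2, 4, 8, 11, 22, 44, 88]
Sum = 180


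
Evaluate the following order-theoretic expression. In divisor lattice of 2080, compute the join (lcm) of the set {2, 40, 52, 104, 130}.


In a divisor lattice, join = lcm (least common multiple).
Compute lcm iteratively: start with first element, then lcm(current, next).
Elements: [2, 40, 52, 104, 130]
lcm(2,40) = 40
lcm(40,52) = 520
lcm(520,104) = 520
lcm(520,130) = 520
Final lcm = 520


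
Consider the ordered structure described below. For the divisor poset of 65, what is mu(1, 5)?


In a divisor lattice, mu(a,b) = mu(b/a) where mu is the classical Mobius function.
b/a = 5/1 = 5
Prime factorization of 5: primes [5]
5 is squarefree with 1 prime factor(s), so mu(5) = (-1)^1 = -1


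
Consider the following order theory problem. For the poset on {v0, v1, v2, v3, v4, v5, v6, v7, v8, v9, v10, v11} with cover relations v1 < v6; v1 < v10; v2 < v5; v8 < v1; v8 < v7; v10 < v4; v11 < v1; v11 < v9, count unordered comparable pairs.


A comparable pair {a,b} has a < b or b < a in the order.
Count unordered pairs where one element is strictly below the other.
Examples: {v1,v4}, {v1,v6}, {v1,v8}, {v1,v10}, ...
Total comparable pairs: 15


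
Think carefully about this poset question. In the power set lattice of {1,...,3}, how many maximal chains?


A maximal chain goes from the minimum element to a maximal element via cover relations.
Counting all min-to-max paths in the cover graph.
Total maximal chains: 6


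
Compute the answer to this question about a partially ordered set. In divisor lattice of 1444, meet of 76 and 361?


In a divisor lattice, meet = gcd (greatest common divisor).
By Euclidean algorithm or factoring: gcd(76,361) = 19


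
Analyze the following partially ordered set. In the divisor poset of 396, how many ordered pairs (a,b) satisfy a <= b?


The order relation is {(a,b) : a <= b}, reflexive so it includes (a,a).
Examples: (1,1), (1,11), (1,12), (1,132), (1,18), ...
Total ordered pairs: 108


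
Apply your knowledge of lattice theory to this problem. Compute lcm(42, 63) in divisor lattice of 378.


In a divisor lattice, join = lcm (least common multiple).
gcd(42,63) = 21
lcm(42,63) = 42*63/gcd = 2646/21 = 126


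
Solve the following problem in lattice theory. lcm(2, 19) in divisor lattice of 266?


Join=lcm.
gcd(2,19)=1
lcm=38


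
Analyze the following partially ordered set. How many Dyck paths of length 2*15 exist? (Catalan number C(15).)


C(n) = C(2n, n) / (n+1).
C(30, 15) = 155117520
C(15) = 155117520 / 16 = 9694845


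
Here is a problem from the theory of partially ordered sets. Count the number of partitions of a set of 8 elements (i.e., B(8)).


B(n) = number of set partitions of an n-element set.
B(n) satisfies the recurrence: B(n+1) = sum_k C(n,k)*B(k).
B(8) = 4140


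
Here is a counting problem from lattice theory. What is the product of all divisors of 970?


Divisors of 970: [1, 2, 5, 10, 97, 194, 485, 970]
Product = n^(d(n)/2) = 970^(8/2)
Product = 885292810000


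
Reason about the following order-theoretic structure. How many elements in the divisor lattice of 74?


Divisors of 74: [1, 2, 37, 74]
Count: 4


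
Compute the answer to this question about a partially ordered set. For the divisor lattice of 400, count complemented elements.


An element a is complemented if some b has a meet b = bottom, a join b = top.
a is complemented iff gcd(a, n/a)=1, i.e. a is a unitary divisor of 400.
Complemented elements: 1, 16, 25, 400
Count: 4


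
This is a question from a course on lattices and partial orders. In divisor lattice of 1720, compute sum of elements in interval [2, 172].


Interval [2,172] in divisors of 1720: [2, 4, 86, 172]
Sum = 264


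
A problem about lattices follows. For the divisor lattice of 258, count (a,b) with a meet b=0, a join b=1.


Complement pair (a,b): a meet b = bottom, a join b = top.
Here: gcd(a,b)=1 and lcm(a,b)=258, i.e. a*b=258 with a,b coprime.
Pairs found: (1,258), (2,129), (3,86), (6,43), ... (4 more)
Total ordered pairs: 8


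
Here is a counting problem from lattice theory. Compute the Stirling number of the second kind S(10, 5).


S(n,k) = k*S(n-1,k) + S(n-1,k-1).
S(9,5) = 6951, S(9,4) = 7770
S(10,5) = 5*6951 + 7770 = 34755 + 7770
S(10,5) = 42525


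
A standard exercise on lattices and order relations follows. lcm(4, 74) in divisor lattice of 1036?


Join=lcm.
gcd(4,74)=2
lcm=148


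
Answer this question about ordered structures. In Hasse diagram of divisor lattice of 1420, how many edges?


A cover relation a -< b holds when a < b with no c strictly between.
Cover relations:
  1 -< 2
  1 -< 5
  1 -< 71
  2 -< 4
  2 -< 10
  2 -< 142
  4 -< 20
  4 -< 284
  ...12 more
Total: 20


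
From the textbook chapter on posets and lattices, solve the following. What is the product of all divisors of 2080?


Divisors of 2080: [1, 2, 4, 5, 8, 10, 13, 16, 20, 26, 32, 40, 52, 65, 80, 104, 130, 160, 208, 260, 416, 520, 1040, 2080]
Product = n^(d(n)/2) = 2080^(24/2)
Product = 6557827967253220516257857536000000000000


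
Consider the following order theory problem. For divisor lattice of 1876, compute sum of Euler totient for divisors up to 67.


Divisors of 1876 up to 67: [1, 2, 4, 7, 14, 28, 67]
phi values: [1, 1, 2, 6, 6, 12, 66]
Sum = 94


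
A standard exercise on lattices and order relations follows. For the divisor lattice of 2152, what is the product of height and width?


Height = length of longest chain minus 1; width = size of largest antichain.
A maximum chain: 1 | 269 | 538 | 1076 | 2152  (height 4).
A maximum antichain: {2, 269}  (width 2).
Product = 4 * 2 = 8


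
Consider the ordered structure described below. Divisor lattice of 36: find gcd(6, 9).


In a divisor lattice, meet = gcd (greatest common divisor).
By Euclidean algorithm or factoring: gcd(6,9) = 3


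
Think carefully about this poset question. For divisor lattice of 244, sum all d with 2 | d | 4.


Interval [2,4] in divisors of 244: [2, 4]
Sum = 6


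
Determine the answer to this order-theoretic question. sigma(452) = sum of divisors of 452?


sigma(n) = sum of divisors.
Divisors of 452: [1, 2, 4, 113, 226, 452]
Sum = 798


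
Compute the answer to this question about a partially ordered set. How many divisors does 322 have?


Divisors of 322: [1, 2, 7, 14, 23, 46, 161, 322]
Count: 8


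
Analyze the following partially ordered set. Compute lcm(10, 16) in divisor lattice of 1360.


In a divisor lattice, join = lcm (least common multiple).
gcd(10,16) = 2
lcm(10,16) = 10*16/gcd = 160/2 = 80


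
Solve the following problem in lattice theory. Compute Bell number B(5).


B(n) = number of set partitions of an n-element set.
B(n) satisfies the recurrence: B(n+1) = sum_k C(n,k)*B(k).
B(5) = 52


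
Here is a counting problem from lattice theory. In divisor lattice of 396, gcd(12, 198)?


Meet=gcd.
gcd(12,198)=6


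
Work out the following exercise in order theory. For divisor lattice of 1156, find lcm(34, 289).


In a divisor lattice, join = lcm (least common multiple).
Compute lcm iteratively: start with first element, then lcm(current, next).
Elements: [34, 289]
lcm(34,289) = 578
Final lcm = 578


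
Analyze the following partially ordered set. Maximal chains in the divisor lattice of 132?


A maximal chain goes from the minimum element to a maximal element via cover relations.
Counting all min-to-max paths in the cover graph.
Total maximal chains: 12


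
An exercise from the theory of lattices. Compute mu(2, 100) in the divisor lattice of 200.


In a divisor lattice, mu(a,b) = mu(b/a) where mu is the classical Mobius function.
b/a = 100/2 = 50
Prime factorization of 50: primes [2, 5]
50 is not squarefree, so mu(50) = 0


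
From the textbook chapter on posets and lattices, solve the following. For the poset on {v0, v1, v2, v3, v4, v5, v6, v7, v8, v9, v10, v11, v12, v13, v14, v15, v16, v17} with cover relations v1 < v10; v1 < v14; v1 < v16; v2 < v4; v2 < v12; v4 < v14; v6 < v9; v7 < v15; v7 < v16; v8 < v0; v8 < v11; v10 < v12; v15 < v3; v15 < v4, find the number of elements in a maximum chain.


A chain is a totally ordered subset; we count the number of elements in a maximum chain.
Compute, for each element x, the size of the longest chain ending at x:
  v1: 1
  v2: 1
  v5: 1
  v6: 1
  v7: 1
  v8: 1
  ...
A maximum chain: v7 < v15 < v4 < v14
Number of elements in the longest chain: 4


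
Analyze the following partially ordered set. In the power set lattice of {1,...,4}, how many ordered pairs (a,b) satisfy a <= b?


The order relation is {(a,b) : a <= b}, reflexive so it includes (a,a).
Examples: ({},{}), ({},{1,2}), ({},{1,2,3}), ({},{1,2,3,4}), ({},{1,2,4}), ...
Total ordered pairs: 81


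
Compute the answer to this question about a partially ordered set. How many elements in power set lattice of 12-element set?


Power set = 2^n.
2^12 = 4096


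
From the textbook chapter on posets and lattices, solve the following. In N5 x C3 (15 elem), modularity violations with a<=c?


Modular law: if a <= c then a v (b ^ c) = (a v b) ^ c.
Check all triples (a,b,c) with a <= c among 15 elements.
  e.g. a=(a,0), b=(c,0), c=(b,0): lhs=(a,0) != rhs=(b,0)
  e.g. a=(a,0), b=(c,1), c=(b,0): lhs=(a,0) != rhs=(b,0)
Total violating triples: 18


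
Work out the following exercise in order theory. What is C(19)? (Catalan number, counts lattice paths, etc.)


C(n) = C(2n, n) / (n+1).
C(38, 19) = 35345263800
C(19) = 35345263800 / 20 = 1767263190


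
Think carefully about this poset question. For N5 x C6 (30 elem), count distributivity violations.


Distributive law: a ^ (b v c) = (a ^ b) v (a ^ c).
Check all 30^3 = 27000 ordered triples (a,b,c).
  e.g. a=(b,0), b=(a,0), c=(c,0): lhs=(b,0) != rhs=(a,0)
  e.g. a=(b,0), b=(a,0), c=(c,1): lhs=(b,0) != rhs=(a,0)
Total violating triples: 432


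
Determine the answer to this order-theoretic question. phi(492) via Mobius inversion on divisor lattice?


phi(n) = n * prod_{p|n} (1 - 1/p).
Prime divisors of 492: [2, 3, 41]
phi(492) = 492 * (1 - 1/2) * (1 - 1/3) * (1 - 1/41)
phi(492) = 160


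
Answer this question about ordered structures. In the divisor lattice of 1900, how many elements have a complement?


An element a is complemented if some b has a meet b = bottom, a join b = top.
a is complemented iff gcd(a, n/a)=1, i.e. a is a unitary divisor of 1900.
Complemented elements: 1, 4, 19, 25, 76, 100, ... (2 more)
Count: 8
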